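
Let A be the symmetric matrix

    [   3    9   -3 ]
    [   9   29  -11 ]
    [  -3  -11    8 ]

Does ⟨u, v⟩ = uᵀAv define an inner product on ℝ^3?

Leading principal minors: Δ_1 = 3, Δ_2 = 6, Δ_3 = 18.
All leading principal minors are positive, so by Sylvester's criterion Q is positive definite.
⟨·,·⟩ is an inner product exactly when A is positive definite.

yes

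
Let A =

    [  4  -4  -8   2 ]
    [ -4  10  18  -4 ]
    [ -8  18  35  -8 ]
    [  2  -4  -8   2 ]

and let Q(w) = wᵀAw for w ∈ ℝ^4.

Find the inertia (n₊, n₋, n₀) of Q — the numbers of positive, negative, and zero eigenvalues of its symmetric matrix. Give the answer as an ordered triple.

Applying the same elementary operations to the rows and columns of A produces a congruent diagonal matrix with entries 4, 6, 7/3, 1/7.
That gives 4 positive pivots.

(4, 0, 0)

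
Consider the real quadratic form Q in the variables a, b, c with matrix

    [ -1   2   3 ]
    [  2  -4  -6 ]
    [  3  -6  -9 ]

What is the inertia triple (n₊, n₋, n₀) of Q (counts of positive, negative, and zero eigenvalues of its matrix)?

Applying the same elementary operations to the rows and columns of A produces a congruent diagonal matrix with entries -1, 0, 0.
Counting signs: 1 negative, 2 zero.

(0, 1, 2)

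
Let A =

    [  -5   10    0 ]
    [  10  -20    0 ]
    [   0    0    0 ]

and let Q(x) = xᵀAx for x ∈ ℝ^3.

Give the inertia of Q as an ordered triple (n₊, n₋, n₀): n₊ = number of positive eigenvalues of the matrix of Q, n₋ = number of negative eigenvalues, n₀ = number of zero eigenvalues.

(0, 1, 2)

Row-reducing A symmetrically gives the diagonal entries -5, 0, 0.
So there are 1 negative, 2 zero pivots.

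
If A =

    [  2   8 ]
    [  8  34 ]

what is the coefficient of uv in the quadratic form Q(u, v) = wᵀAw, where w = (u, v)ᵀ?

16

The coefficient of uv is A[1,2] + A[2,1] = 2·8 = 16.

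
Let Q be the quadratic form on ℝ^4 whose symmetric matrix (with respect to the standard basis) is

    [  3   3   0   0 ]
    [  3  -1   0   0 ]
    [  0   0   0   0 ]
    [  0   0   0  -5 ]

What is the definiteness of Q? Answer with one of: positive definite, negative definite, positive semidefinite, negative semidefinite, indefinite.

Row-reducing A symmetrically gives the diagonal entries 3, -4, 0, -5.
So there are 1 positive, 2 negative, 1 zero pivots.
Hence Q is indefinite.

indefinite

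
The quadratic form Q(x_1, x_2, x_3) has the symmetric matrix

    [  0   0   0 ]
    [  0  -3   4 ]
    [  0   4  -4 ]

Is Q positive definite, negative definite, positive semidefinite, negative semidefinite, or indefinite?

indefinite

Applying the same elementary operations to the rows and columns of A produces a congruent diagonal matrix with entries 0, -3, 4/3.
That gives 1 positive, 1 negative, 1 zero pivots.
Hence Q is indefinite.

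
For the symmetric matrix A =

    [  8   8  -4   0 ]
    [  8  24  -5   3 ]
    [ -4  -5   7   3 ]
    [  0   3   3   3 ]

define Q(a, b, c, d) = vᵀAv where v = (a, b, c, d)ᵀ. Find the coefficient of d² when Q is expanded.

3

The coefficient of d² is the diagonal entry A[4,4] = 3.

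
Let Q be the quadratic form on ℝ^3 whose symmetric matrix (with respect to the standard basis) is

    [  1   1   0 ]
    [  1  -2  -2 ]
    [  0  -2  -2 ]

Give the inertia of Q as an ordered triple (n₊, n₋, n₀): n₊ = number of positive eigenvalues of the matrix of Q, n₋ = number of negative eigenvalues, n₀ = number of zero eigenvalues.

(1, 2, 0)

Applying the same elementary operations to the rows and columns of A produces a congruent diagonal matrix with entries 1, -3, -2/3.
So there are 1 positive, 2 negative pivots.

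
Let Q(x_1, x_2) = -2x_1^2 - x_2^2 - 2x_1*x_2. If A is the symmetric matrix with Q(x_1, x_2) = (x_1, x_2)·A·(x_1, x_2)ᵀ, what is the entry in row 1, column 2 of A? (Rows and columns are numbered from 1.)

-1

The coefficient of x_1·x_2 in Q is -2. For a symmetric A this equals A[1,2] + A[2,1] = 2·A[1,2].
So A[1,2] = -2/2 = -1.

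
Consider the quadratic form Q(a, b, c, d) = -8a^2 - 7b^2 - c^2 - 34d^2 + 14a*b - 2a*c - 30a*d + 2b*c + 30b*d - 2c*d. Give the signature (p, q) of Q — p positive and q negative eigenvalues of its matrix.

(0, 4)

The symmetric matrix is A = [[-8, 7, -1, -15], [7, -7, 1, 15], [-1, 1, -1, -1], [-15, 15, -1, -34]].
Row-reducing A symmetrically gives the diagonal entries -8, -7/8, -6/7, -1/3.
That gives 4 negative pivots.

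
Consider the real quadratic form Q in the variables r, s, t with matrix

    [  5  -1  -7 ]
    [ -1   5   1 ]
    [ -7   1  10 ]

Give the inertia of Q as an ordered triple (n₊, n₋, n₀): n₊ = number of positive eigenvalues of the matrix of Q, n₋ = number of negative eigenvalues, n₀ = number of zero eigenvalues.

(3, 0, 0)

Applying the same elementary operations to the rows and columns of A produces a congruent diagonal matrix with entries 5, 24/5, 1/6.
That gives 3 positive pivots.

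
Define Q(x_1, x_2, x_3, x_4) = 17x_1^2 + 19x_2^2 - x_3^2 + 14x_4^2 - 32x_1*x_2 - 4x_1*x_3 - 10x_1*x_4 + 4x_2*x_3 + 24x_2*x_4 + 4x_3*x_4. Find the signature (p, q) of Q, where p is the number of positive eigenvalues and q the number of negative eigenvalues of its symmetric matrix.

(3, 1)

Write A = [[17, -16, -2, -5], [-16, 19, 2, 12], [-2, 2, -1, 2], [-5, 12, 2, 14]].
An LDLᵀ factorisation of A has diagonal entries 17, 67/17, -83/67, 15/83.
So there are 3 positive, 1 negative pivots.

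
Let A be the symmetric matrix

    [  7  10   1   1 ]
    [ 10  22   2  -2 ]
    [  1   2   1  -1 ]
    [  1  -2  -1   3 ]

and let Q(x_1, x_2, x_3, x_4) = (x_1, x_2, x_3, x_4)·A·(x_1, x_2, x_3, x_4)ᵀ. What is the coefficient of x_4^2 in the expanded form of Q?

The coefficient of x_4^2 is the diagonal entry A[4,4] = 3.

3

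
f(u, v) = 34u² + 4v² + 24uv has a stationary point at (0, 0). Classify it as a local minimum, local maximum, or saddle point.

saddle point

The Hessian at the origin is H = [[68, 24], [24, 8]].
det H = 68·8 − (24)² = -32 < 0, so H is indefinite.
Therefore the origin is a saddle point.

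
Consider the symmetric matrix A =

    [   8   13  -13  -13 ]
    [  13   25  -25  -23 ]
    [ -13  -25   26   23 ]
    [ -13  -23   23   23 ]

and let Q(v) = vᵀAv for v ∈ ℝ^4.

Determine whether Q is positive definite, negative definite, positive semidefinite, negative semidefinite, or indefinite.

Leading principal minors: Δ_1 = 8, Δ_2 = 31, Δ_3 = 31, Δ_4 = 30.
All leading principal minors are positive, so by Sylvester's criterion Q is positive definite.

positive definite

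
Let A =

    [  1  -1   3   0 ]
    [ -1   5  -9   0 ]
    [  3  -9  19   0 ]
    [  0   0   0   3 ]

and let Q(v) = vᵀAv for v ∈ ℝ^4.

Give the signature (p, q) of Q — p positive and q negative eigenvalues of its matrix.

Congruent diagonalization of A (simultaneous row and column reduction) yields pivots 1, 4, 1, 3.
So there are 4 positive pivots.

(4, 0)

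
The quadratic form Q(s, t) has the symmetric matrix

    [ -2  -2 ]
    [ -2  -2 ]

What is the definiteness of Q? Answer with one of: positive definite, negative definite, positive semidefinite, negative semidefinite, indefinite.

Symmetric row and column elimination reduces A to a congruent diagonal form with pivots -2, 0.
Counting signs: 1 negative, 1 zero.
Hence Q is negative semidefinite.

negative semidefinite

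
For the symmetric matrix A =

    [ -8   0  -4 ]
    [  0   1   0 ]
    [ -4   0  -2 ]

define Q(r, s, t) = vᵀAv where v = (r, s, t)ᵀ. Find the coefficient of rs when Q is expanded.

The coefficient of rs is A[1,2] + A[2,1] = 2·0 = 0.

0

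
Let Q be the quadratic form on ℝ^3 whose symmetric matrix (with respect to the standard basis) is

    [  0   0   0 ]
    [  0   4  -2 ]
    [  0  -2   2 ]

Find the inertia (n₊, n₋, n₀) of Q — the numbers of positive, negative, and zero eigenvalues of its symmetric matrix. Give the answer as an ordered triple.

Applying the same elementary operations to the rows and columns of A produces a congruent diagonal matrix with entries 0, 4, 1.
So there are 2 positive, 1 zero pivots.

(2, 0, 1)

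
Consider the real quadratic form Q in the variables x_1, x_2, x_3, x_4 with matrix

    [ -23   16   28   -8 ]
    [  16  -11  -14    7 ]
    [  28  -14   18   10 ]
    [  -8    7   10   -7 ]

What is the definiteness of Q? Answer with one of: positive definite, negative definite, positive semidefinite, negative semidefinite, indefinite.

Applying the same elementary operations to the rows and columns of A produces a congruent diagonal matrix with entries -23, 3/23, -178, 20/89.
Counting signs: 2 positive, 2 negative.
Hence Q is indefinite.

indefinite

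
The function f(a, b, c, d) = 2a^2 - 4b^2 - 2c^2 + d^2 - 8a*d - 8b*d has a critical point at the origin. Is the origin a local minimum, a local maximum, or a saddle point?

saddle point

The Hessian at the origin is H = [[4, 0, 0, -8], [0, -8, 0, -8], [0, 0, -4, 0], [-8, -8, 0, 2]].
Congruent diagonalization of H (simultaneous row and column reduction) yields pivots 4, -8, -4, -6.
So there are 1 positive, 3 negative pivots.
H is indefinite, so the origin is a saddle point.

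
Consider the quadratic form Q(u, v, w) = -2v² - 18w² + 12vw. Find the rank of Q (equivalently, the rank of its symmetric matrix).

1

The associated matrix is A = [[0, 0, 0], [0, -2, 6], [0, 6, -18]].
Symmetric row and column elimination reduces A to a congruent diagonal form with pivots 0, -2, 0.
Counting signs: 1 negative, 2 zero.
The rank is the number of nonzero pivots: 1.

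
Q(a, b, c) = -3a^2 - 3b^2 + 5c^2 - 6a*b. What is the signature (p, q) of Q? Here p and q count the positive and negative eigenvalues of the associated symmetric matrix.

(1, 1)

The symmetric matrix is A = [[-3, -3, 0], [-3, -3, 0], [0, 0, 5]].
Row-reducing A symmetrically gives the diagonal entries -3, 0, 5.
So there are 1 positive, 1 negative, 1 zero pivots.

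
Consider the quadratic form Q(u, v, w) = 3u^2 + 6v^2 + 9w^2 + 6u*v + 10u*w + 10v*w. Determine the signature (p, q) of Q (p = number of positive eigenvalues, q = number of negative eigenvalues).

(3, 0)

The associated matrix is A = [[3, 3, 5], [3, 6, 5], [5, 5, 9]].
Row-reducing A symmetrically gives the diagonal entries 3, 3, 2/3.
That gives 3 positive pivots.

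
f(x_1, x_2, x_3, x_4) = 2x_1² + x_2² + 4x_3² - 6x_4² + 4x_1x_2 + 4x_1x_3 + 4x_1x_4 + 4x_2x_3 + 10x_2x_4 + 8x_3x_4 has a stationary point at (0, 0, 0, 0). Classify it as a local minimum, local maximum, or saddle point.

saddle point

The Hessian at the origin is H = [[4, 4, 4, 4], [4, 2, 4, 10], [4, 4, 8, 8], [4, 10, 8, -12]].
Symmetric row and column elimination reduces H to a congruent diagonal form with pivots 4, -2, 4, -2.
That gives 2 positive, 2 negative pivots.
H is indefinite, so the origin is a saddle point.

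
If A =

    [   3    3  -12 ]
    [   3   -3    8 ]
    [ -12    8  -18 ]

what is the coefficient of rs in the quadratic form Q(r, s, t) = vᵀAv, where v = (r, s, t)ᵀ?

6

The coefficient of rs is A[1,2] + A[2,1] = 2·3 = 6.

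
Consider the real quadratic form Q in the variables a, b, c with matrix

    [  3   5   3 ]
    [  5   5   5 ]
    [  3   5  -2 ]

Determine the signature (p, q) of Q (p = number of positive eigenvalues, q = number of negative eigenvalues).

(1, 2)

Row-reducing A symmetrically gives the diagonal entries 3, -10/3, -5.
That gives 1 positive, 2 negative pivots.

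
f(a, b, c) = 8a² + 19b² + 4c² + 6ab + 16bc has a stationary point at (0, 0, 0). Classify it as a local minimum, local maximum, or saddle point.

local minimum

The Hessian at the origin is H = [[16, 6, 0], [6, 38, 16], [0, 16, 8]].
Row-reducing H symmetrically gives the diagonal entries 16, 143/4, 120/143.
Counting signs: 3 positive.
H is positive definite, so the origin is a strict local minimum.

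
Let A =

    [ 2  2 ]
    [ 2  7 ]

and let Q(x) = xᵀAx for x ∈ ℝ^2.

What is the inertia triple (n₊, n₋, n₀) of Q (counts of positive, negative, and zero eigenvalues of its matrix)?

(2, 0, 0)

Applying the same elementary operations to the rows and columns of A produces a congruent diagonal matrix with entries 2, 5.
So there are 2 positive pivots.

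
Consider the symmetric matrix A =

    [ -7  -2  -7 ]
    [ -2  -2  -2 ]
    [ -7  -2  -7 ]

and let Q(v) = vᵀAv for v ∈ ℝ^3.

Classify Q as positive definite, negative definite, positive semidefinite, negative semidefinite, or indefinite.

negative semidefinite

Congruent diagonalization of A (simultaneous row and column reduction) yields pivots -7, -10/7, 0.
So there are 2 negative, 1 zero pivots.
Hence Q is negative semidefinite.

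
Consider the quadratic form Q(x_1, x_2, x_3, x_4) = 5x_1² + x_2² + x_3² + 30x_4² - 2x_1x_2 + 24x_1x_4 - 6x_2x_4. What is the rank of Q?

4

Write A = [[5, -1, 0, 12], [-1, 1, 0, -3], [0, 0, 1, 0], [12, -3, 0, 30]].
Row-reducing A symmetrically gives the diagonal entries 5, 4/5, 1, 3/4.
That gives 4 positive pivots.
The rank is the number of nonzero pivots: 4.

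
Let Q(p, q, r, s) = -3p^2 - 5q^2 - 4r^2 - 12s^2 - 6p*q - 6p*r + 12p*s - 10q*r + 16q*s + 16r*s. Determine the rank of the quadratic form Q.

4

The symmetric matrix is A = [[-3, -3, -3, 6], [-3, -5, -5, 8], [-3, -5, -4, 8], [6, 8, 8, -12]].
Applying the same elementary operations to the rows and columns of A produces a congruent diagonal matrix with entries -3, -2, 1, 2.
Counting signs: 2 positive, 2 negative.
The rank is the number of nonzero pivots: 4.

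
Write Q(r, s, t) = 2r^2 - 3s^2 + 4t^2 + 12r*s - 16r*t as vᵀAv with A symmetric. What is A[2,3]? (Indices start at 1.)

The coefficient of s·t in Q is 0. For a symmetric A this equals A[2,3] + A[3,2] = 2·A[2,3].
So A[2,3] = 0/2 = 0.

0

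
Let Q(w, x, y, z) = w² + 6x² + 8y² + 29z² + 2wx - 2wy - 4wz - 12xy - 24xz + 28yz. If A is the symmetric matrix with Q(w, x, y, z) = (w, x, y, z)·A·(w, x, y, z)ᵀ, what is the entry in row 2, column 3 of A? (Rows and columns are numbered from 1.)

The coefficient of x·y in Q is -12. For a symmetric A this equals A[2,3] + A[3,2] = 2·A[2,3].
So A[2,3] = -12/2 = -6.

-6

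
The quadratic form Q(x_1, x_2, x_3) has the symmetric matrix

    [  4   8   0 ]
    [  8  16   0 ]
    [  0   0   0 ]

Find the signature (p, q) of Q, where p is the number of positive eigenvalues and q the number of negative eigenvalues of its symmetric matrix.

Symmetric row and column elimination reduces A to a congruent diagonal form with pivots 4, 0, 0.
That gives 1 positive, 2 zero pivots.

(1, 0)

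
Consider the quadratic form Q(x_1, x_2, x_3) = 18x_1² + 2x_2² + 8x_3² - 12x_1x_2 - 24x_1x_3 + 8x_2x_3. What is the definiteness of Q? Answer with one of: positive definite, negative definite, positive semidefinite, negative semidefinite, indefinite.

The associated matrix is A = [[18, -6, -12], [-6, 2, 4], [-12, 4, 8]].
Symmetric row and column elimination reduces A to a congruent diagonal form with pivots 18, 0, 0.
That gives 1 positive, 2 zero pivots.
Hence Q is positive semidefinite.

positive semidefinite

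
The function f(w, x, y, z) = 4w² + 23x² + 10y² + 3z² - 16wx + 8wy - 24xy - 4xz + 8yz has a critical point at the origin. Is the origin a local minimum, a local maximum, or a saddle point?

The Hessian at the origin is H = [[8, -16, 8, 0], [-16, 46, -24, -4], [8, -24, 20, 8], [0, -4, 8, 6]].
Congruent diagonalization of H (simultaneous row and column reduction) yields pivots 8, 14, 52/7, 6/13.
Counting signs: 4 positive.
H is positive definite, so the origin is a strict local minimum.

local minimum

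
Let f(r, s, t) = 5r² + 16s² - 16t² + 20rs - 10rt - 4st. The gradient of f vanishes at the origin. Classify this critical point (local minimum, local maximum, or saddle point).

The Hessian at the origin is H = [[10, 20, -10], [20, 32, -4], [-10, -4, -32]].
Row-reducing H symmetrically gives the diagonal entries 10, -8, -10.
So there are 1 positive, 2 negative pivots.
H is indefinite, so the origin is a saddle point.

saddle point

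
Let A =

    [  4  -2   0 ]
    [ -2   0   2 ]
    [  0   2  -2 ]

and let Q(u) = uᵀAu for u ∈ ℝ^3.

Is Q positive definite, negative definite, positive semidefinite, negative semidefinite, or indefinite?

indefinite

Applying the same elementary operations to the rows and columns of A produces a congruent diagonal matrix with entries 4, -1, 2.
So there are 2 positive, 1 negative pivots.
Hence Q is indefinite.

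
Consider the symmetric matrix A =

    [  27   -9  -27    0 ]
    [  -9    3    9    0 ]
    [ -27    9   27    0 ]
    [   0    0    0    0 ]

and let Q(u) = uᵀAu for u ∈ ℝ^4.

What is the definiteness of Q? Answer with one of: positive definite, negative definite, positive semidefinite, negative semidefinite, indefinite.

positive semidefinite

Row-reducing A symmetrically gives the diagonal entries 27, 0, 0, 0.
Counting signs: 1 positive, 3 zero.
Hence Q is positive semidefinite.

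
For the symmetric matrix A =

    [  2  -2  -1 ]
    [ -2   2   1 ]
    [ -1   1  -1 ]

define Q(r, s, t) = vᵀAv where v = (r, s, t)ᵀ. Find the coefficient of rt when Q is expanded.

-2

The coefficient of rt is A[1,3] + A[3,1] = 2·(-1) = -2.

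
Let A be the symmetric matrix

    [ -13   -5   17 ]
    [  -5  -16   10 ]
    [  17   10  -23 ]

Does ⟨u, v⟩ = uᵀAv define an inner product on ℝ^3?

Applying the same elementary operations to the rows and columns of A produces a congruent diagonal matrix with entries -13, -183/13, 5/61.
Counting signs: 1 positive, 2 negative.
Hence Q is indefinite.
⟨·,·⟩ is an inner product exactly when A is positive definite.

no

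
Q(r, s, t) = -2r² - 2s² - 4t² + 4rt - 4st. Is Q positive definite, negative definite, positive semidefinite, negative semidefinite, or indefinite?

negative semidefinite

Write A = [[-2, 0, 2], [0, -2, -2], [2, -2, -4]].
Applying the same elementary operations to the rows and columns of A produces a congruent diagonal matrix with entries -2, -2, 0.
That gives 2 negative, 1 zero pivots.
Hence Q is negative semidefinite.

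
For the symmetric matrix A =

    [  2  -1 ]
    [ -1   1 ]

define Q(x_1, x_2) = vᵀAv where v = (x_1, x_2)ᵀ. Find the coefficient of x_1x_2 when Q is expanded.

-2

The coefficient of x_1x_2 is A[1,2] + A[2,1] = 2·(-1) = -2.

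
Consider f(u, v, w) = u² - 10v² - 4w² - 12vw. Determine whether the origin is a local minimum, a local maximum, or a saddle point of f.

saddle point

The Hessian at the origin is H = [[2, 0, 0], [0, -20, -12], [0, -12, -8]].
Row-reducing H symmetrically gives the diagonal entries 2, -20, -4/5.
Counting signs: 1 positive, 2 negative.
H is indefinite, so the origin is a saddle point.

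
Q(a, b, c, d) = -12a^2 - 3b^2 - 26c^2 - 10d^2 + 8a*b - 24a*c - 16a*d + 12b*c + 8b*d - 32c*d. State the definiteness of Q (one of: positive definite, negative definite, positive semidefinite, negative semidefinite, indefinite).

Write A = [[-12, 4, -12, -8], [4, -3, 6, 4], [-12, 6, -26, -16], [-8, 4, -16, -10]].
Symmetric row and column elimination reduces A to a congruent diagonal form with pivots -12, -5/3, -58/5, -2/29.
That gives 4 negative pivots.
Hence Q is negative definite.

negative definite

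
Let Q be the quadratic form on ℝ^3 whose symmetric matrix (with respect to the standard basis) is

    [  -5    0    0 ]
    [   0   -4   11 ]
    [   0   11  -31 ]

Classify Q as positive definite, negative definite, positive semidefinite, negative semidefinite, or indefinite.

Leading principal minors: Δ_1 = -5, Δ_2 = 20, Δ_3 = -15.
The signs alternate starting with Δ_1 < 0, so by Sylvester's criterion Q is negative definite.

negative definite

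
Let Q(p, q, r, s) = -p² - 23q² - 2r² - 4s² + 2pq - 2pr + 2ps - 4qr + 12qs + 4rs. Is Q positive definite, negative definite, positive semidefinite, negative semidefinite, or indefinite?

The symmetric matrix of Q is A = [[-1, 1, -1, 1], [1, -23, -2, 6], [-1, -2, -2, 2], [1, 6, 2, -4]].
Leading principal minors: Δ_1 = -1, Δ_2 = 22, Δ_3 = -13, Δ_4 = 10.
The signs alternate starting with Δ_1 < 0, so by Sylvester's criterion Q is negative definite.

negative definite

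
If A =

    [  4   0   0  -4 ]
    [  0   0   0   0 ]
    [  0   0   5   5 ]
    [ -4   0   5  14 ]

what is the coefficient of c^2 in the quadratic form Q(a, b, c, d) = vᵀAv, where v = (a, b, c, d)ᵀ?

5

The coefficient of c^2 is the diagonal entry A[3,3] = 5.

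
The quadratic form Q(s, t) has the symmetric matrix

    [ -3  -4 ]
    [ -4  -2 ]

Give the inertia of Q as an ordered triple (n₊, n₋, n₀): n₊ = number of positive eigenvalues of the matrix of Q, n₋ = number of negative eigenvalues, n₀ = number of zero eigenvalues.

Row-reducing A symmetrically gives the diagonal entries -3, 10/3.
That gives 1 positive, 1 negative pivots.

(1, 1, 0)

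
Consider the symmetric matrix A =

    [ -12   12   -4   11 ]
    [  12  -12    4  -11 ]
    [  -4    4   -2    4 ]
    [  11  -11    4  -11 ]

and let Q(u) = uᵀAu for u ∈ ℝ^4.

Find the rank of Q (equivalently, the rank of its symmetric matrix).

Congruent diagonalization of A (simultaneous row and column reduction) yields pivots -12, 0, -2/3, -3/4.
So there are 3 negative, 1 zero pivots.
The rank is the number of nonzero pivots: 3.

3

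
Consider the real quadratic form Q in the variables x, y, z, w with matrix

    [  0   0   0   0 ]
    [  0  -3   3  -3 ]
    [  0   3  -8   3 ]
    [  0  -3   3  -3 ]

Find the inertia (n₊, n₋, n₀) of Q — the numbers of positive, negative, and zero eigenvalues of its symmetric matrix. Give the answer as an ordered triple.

(0, 2, 2)

Symmetric row and column elimination reduces A to a congruent diagonal form with pivots 0, -3, -5, 0.
Counting signs: 2 negative, 2 zero.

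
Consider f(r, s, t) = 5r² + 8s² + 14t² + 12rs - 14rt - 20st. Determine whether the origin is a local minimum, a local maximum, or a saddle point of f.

local minimum

The Hessian at the origin is H = [[10, 12, -14], [12, 16, -20], [-14, -20, 28]].
An LDLᵀ factorisation of H has diagonal entries 10, 8/5, 2.
That gives 3 positive pivots.
H is positive definite, so the origin is a strict local minimum.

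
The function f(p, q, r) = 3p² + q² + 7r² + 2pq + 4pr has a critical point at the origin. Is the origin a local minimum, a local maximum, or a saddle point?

The Hessian at the origin is H = [[6, 2, 4], [2, 2, 0], [4, 0, 14]].
Symmetric row and column elimination reduces H to a congruent diagonal form with pivots 6, 4/3, 10.
That gives 3 positive pivots.
H is positive definite, so the origin is a strict local minimum.

local minimum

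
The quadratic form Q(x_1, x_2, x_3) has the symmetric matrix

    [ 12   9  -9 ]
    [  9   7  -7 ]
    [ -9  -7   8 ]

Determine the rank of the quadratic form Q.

Row-reducing A symmetrically gives the diagonal entries 12, 1/4, 1.
So there are 3 positive pivots.
The rank is the number of nonzero pivots: 3.

3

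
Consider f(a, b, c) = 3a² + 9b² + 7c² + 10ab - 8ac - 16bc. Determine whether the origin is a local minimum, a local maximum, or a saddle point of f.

saddle point

The Hessian at the origin is H = [[6, 10, -8], [10, 18, -16], [-8, -16, 14]].
Symmetric row and column elimination reduces H to a congruent diagonal form with pivots 6, 4/3, -2.
So there are 2 positive, 1 negative pivots.
H is indefinite, so the origin is a saddle point.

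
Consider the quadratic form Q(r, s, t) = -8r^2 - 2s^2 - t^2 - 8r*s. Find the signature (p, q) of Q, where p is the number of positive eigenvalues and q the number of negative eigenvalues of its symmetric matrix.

The symmetric matrix is A = [[-8, -4, 0], [-4, -2, 0], [0, 0, -1]].
Applying the same elementary operations to the rows and columns of A produces a congruent diagonal matrix with entries -8, 0, -1.
That gives 2 negative, 1 zero pivots.

(0, 2)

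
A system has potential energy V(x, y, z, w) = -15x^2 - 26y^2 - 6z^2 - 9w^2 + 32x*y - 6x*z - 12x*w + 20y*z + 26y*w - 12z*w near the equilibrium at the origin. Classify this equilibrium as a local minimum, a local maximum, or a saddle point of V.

local maximum

The Hessian at the origin is H = [[-30, 32, -6, -12], [32, -52, 20, 26], [-6, 20, -12, -12], [-12, 26, -12, -18]].
Applying the same elementary operations to the rows and columns of H produces a congruent diagonal matrix with entries -30, -268/15, -30/67, -3.
Counting signs: 4 negative.
H is negative definite, so the origin is a strict local maximum.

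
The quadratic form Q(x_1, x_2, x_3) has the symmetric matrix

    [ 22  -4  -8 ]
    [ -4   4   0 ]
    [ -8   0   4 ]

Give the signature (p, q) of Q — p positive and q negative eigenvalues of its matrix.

(3, 0)

Congruent diagonalization of A (simultaneous row and column reduction) yields pivots 22, 36/11, 4/9.
That gives 3 positive pivots.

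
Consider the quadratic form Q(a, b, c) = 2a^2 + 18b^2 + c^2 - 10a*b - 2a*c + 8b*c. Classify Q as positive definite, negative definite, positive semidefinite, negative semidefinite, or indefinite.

The symmetric matrix of Q is A = [[2, -5, -1], [-5, 18, 4], [-1, 4, 1]].
Leading principal minors: Δ_1 = 2, Δ_2 = 11, Δ_3 = 1.
All leading principal minors are positive, so by Sylvester's criterion Q is positive definite.

positive definite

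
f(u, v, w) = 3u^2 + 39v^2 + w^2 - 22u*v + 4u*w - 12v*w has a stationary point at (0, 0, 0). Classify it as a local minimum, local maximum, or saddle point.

saddle point

The Hessian at the origin is H = [[6, -22, 4], [-22, 78, -12], [4, -12, 2]].
Symmetric row and column elimination reduces H to a congruent diagonal form with pivots 6, -8/3, 2.
So there are 2 positive, 1 negative pivots.
H is indefinite, so the origin is a saddle point.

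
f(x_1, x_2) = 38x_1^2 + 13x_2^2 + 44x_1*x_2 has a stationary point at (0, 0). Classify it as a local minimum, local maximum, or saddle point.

local minimum

The Hessian at the origin is H = [[76, 44], [44, 26]].
det H = 76·26 − (44)² = 40 > 0 and H[1,1] = 76 > 0, so H is positive definite.
Therefore the origin is a local minimum.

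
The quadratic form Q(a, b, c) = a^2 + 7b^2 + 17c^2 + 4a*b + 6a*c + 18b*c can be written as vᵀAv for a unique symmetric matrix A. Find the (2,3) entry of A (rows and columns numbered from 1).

The coefficient of b·c in Q is 18. For a symmetric A this equals A[2,3] + A[3,2] = 2·A[2,3].
So A[2,3] = 18/2 = 9.

9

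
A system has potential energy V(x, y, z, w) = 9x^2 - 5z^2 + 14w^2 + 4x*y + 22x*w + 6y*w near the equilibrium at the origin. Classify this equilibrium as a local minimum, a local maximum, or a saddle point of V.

saddle point

The Hessian at the origin is H = [[18, 4, 0, 22], [4, 0, 0, 6], [0, 0, -10, 0], [22, 6, 0, 28]].
Congruent diagonalization of H (simultaneous row and column reduction) yields pivots 18, -8/9, -10, 5/2.
So there are 2 positive, 2 negative pivots.
H is indefinite, so the origin is a saddle point.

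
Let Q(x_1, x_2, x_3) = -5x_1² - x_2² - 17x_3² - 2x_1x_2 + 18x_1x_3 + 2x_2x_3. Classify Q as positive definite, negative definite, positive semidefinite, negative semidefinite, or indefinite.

negative semidefinite

The symmetric matrix is A = [[-5, -1, 9], [-1, -1, 1], [9, 1, -17]].
Row-reducing A symmetrically gives the diagonal entries -5, -4/5, 0.
That gives 2 negative, 1 zero pivots.
Hence Q is negative semidefinite.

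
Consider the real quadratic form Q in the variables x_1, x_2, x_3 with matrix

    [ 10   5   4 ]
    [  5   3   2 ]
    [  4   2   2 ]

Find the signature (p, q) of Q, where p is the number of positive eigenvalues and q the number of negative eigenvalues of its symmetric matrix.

(3, 0)

Row-reducing A symmetrically gives the diagonal entries 10, 1/2, 2/5.
That gives 3 positive pivots.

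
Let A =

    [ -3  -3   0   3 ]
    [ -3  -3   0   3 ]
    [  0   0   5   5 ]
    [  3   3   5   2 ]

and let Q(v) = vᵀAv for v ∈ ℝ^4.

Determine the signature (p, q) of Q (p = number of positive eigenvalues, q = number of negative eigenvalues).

(1, 1)

Applying the same elementary operations to the rows and columns of A produces a congruent diagonal matrix with entries -3, 0, 5, 0.
So there are 1 positive, 1 negative, 2 zero pivots.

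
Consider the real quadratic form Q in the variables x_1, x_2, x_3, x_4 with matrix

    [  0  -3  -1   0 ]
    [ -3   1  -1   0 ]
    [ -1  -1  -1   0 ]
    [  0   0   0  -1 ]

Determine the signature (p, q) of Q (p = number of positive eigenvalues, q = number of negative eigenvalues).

By Sylvester's law of inertia any congruent diagonalization of A has 1 positive, 3 negative and 0 zero entries.

(1, 3)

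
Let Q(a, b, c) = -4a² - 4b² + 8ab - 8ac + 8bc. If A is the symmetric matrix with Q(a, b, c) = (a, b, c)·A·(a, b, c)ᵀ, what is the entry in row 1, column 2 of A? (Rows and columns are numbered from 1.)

The coefficient of a·b in Q is 8. For a symmetric A this equals A[1,2] + A[2,1] = 2·A[1,2].
So A[1,2] = 8/2 = 4.

4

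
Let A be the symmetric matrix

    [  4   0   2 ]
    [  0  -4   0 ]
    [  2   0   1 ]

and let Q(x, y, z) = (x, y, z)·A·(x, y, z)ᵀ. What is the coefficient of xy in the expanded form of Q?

The coefficient of xy is A[1,2] + A[2,1] = 2·0 = 0.

0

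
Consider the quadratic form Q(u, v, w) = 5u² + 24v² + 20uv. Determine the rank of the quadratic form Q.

2

The associated matrix is A = [[5, 10, 0], [10, 24, 0], [0, 0, 0]].
Applying the same elementary operations to the rows and columns of A produces a congruent diagonal matrix with entries 5, 4, 0.
That gives 2 positive, 1 zero pivots.
The rank is the number of nonzero pivots: 2.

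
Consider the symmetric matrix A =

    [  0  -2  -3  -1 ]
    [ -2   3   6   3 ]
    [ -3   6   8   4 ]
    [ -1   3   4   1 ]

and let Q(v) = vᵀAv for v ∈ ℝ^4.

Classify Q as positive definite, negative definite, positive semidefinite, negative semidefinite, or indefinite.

indefinite

A is congruent to a diagonal matrix with 1 positive, 3 negative and 0 zero entries, so Q is indefinite.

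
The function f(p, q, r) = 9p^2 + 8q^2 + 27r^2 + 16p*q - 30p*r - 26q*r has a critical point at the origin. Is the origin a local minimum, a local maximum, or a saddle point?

local minimum

The Hessian at the origin is H = [[18, 16, -30], [16, 16, -26], [-30, -26, 54]].
Row-reducing H symmetrically gives the diagonal entries 18, 16/9, 15/4.
Counting signs: 3 positive.
H is positive definite, so the origin is a strict local minimum.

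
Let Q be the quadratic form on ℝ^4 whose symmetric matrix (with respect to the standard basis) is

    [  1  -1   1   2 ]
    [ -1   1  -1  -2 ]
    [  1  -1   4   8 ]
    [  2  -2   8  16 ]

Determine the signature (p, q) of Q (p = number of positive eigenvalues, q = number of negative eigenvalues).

Symmetric row and column elimination reduces A to a congruent diagonal form with pivots 1, 0, 3, 0.
Counting signs: 2 positive, 2 zero.

(2, 0)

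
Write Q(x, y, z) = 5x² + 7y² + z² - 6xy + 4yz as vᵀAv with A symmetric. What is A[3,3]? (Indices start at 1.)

The coefficient of z² in Q is 1, and that is exactly A[3,3].

1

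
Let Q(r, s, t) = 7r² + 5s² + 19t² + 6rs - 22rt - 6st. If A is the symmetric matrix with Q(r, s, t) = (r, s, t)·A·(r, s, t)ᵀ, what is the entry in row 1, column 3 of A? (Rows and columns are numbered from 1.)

-11

The coefficient of r·t in Q is -22. For a symmetric A this equals A[1,3] + A[3,1] = 2·A[1,3].
So A[1,3] = -22/2 = -11.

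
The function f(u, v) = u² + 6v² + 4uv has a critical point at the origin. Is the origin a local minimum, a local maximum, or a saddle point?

local minimum

The Hessian at the origin is H = [[2, 4], [4, 12]].
det H = 2·12 − (4)² = 8 > 0 and H[1,1] = 2 > 0, so H is positive definite.
Therefore the origin is a local minimum.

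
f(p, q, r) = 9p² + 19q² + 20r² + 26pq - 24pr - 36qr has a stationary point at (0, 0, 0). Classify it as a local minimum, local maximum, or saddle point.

local minimum

The Hessian at the origin is H = [[18, 26, -24], [26, 38, -36], [-24, -36, 40]].
Row-reducing H symmetrically gives the diagonal entries 18, 4/9, 4.
So there are 3 positive pivots.
H is positive definite, so the origin is a strict local minimum.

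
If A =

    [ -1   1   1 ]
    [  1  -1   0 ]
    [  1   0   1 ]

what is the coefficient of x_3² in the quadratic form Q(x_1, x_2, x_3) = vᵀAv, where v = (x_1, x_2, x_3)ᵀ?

1

The coefficient of x_3² is the diagonal entry A[3,3] = 1.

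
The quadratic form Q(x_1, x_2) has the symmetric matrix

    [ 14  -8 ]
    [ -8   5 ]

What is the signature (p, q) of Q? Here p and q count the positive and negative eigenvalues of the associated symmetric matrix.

Symmetric row and column elimination reduces A to a congruent diagonal form with pivots 14, 3/7.
So there are 2 positive pivots.

(2, 0)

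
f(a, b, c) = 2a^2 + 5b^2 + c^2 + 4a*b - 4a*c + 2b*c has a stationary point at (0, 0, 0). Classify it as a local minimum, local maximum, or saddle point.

saddle point

The Hessian at the origin is H = [[4, 4, -4], [4, 10, 2], [-4, 2, 2]].
Symmetric row and column elimination reduces H to a congruent diagonal form with pivots 4, 6, -8.
That gives 2 positive, 1 negative pivots.
H is indefinite, so the origin is a saddle point.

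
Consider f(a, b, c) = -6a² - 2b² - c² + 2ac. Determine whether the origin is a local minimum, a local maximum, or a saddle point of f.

local maximum

The Hessian at the origin is H = [[-12, 0, 2], [0, -4, 0], [2, 0, -2]].
Applying the same elementary operations to the rows and columns of H produces a congruent diagonal matrix with entries -12, -4, -5/3.
So there are 3 negative pivots.
H is negative definite, so the origin is a strict local maximum.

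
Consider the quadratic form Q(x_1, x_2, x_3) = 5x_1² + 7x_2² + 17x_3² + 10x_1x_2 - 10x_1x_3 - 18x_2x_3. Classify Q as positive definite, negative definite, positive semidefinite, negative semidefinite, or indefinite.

The symmetric matrix of Q is A = [[5, 5, -5], [5, 7, -9], [-5, -9, 17]].
Leading principal minors: Δ_1 = 5, Δ_2 = 10, Δ_3 = 40.
All leading principal minors are positive, so by Sylvester's criterion Q is positive definite.

positive definite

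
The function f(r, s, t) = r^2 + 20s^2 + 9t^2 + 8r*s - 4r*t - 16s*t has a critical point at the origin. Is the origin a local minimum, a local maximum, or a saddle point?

local minimum

The Hessian at the origin is H = [[2, 8, -4], [8, 40, -16], [-4, -16, 18]].
An LDLᵀ factorisation of H has diagonal entries 2, 8, 10.
So there are 3 positive pivots.
H is positive definite, so the origin is a strict local minimum.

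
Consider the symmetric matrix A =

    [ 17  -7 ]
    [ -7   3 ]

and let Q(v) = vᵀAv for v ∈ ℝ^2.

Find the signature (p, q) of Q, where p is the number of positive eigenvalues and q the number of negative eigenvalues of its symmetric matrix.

(2, 0)

Symmetric row and column elimination reduces A to a congruent diagonal form with pivots 17, 2/17.
That gives 2 positive pivots.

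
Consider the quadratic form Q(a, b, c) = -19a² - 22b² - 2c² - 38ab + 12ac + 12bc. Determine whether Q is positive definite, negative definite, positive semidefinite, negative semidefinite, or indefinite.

negative definite

The symmetric matrix of Q is A = [[-19, -19, 6], [-19, -22, 6], [6, 6, -2]].
Leading principal minors: Δ_1 = -19, Δ_2 = 57, Δ_3 = -6.
The signs alternate starting with Δ_1 < 0, so by Sylvester's criterion Q is negative definite.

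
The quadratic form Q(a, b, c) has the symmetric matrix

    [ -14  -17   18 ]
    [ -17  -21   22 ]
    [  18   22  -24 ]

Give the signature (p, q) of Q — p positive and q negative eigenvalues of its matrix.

(0, 3)

Row-reducing A symmetrically gives the diagonal entries -14, -5/14, -4/5.
Counting signs: 3 negative.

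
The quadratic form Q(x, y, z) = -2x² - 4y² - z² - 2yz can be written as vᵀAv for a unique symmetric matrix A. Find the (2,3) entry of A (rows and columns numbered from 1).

The coefficient of y·z in Q is -2. For a symmetric A this equals A[2,3] + A[3,2] = 2·A[2,3].
So A[2,3] = -2/2 = -1.

-1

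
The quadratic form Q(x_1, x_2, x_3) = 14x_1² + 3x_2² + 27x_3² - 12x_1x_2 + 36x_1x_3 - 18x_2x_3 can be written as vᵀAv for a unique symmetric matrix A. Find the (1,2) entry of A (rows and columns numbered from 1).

-6

The coefficient of x_1·x_2 in Q is -12. For a symmetric A this equals A[1,2] + A[2,1] = 2·A[1,2].
So A[1,2] = -12/2 = -6.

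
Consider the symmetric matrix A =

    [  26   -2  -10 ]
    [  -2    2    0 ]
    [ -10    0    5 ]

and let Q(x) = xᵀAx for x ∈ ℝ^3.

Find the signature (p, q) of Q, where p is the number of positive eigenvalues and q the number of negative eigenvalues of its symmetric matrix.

Row-reducing A symmetrically gives the diagonal entries 26, 24/13, 5/6.
So there are 3 positive pivots.

(3, 0)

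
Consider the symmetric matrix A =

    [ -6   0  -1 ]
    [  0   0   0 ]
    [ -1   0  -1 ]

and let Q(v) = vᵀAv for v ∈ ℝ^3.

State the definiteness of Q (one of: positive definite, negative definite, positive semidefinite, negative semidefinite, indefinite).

negative semidefinite

Symmetric row and column elimination reduces A to a congruent diagonal form with pivots -6, 0, -5/6.
That gives 2 negative, 1 zero pivots.
Hence Q is negative semidefinite.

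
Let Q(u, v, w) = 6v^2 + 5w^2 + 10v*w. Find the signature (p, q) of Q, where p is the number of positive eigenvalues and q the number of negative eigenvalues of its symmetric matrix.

The associated matrix is A = [[0, 0, 0], [0, 6, 5], [0, 5, 5]].
Congruent diagonalization of A (simultaneous row and column reduction) yields pivots 0, 6, 5/6.
Counting signs: 2 positive, 1 zero.

(2, 0)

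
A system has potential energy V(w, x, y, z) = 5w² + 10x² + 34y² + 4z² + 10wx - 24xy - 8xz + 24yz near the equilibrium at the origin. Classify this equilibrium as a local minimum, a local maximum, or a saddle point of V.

The Hessian at the origin is H = [[10, 10, 0, 0], [10, 20, -24, -8], [0, -24, 68, 24], [0, -8, 24, 8]].
Applying the same elementary operations to the rows and columns of H produces a congruent diagonal matrix with entries 10, 10, 52/5, -8/13.
That gives 3 positive, 1 negative pivots.
H is indefinite, so the origin is a saddle point.

saddle point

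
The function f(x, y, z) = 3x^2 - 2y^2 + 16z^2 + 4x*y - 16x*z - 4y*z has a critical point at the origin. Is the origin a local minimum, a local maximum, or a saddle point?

The Hessian at the origin is H = [[6, 4, -16], [4, -4, -4], [-16, -4, 32]].
Applying the same elementary operations to the rows and columns of H produces a congruent diagonal matrix with entries 6, -20/3, -4.
That gives 1 positive, 2 negative pivots.
H is indefinite, so the origin is a saddle point.

saddle point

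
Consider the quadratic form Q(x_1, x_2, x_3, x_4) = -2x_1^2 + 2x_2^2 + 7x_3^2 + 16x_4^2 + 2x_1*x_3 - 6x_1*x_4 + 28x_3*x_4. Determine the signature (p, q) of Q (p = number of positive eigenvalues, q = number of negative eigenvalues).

The symmetric matrix is A = [[-2, 0, 1, -3], [0, 2, 0, 0], [1, 0, 7, 14], [-3, 0, 14, 16]].
An LDLᵀ factorisation of A has diagonal entries -2, 2, 15/2, -1/3.
Counting signs: 2 positive, 2 negative.

(2, 2)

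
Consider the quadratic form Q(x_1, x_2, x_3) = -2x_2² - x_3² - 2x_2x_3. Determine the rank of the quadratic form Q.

The symmetric matrix is A = [[0, 0, 0], [0, -2, -1], [0, -1, -1]].
Symmetric row and column elimination reduces A to a congruent diagonal form with pivots 0, -2, -1/2.
That gives 2 negative, 1 zero pivots.
The rank is the number of nonzero pivots: 2.

2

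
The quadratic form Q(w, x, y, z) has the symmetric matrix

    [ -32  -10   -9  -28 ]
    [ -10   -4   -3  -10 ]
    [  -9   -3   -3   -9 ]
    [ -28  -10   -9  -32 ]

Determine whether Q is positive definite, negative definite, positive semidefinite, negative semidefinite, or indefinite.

negative definite

Leading principal minors: Δ_1 = -32, Δ_2 = 28, Δ_3 = -12, Δ_4 = 48.
The signs alternate starting with Δ_1 < 0, so by Sylvester's criterion Q is negative definite.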